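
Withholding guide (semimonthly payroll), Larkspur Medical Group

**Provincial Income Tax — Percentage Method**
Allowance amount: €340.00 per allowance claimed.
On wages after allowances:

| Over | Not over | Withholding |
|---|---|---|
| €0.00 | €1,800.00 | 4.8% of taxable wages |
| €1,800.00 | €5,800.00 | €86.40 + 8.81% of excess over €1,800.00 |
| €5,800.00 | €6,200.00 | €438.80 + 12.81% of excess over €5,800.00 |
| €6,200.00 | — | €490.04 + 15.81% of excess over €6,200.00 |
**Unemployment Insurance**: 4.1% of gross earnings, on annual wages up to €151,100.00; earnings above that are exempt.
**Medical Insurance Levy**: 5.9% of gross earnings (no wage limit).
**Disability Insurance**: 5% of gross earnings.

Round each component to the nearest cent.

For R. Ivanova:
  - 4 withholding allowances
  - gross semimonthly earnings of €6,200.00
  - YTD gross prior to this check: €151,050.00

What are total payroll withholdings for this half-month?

Provincial Income Tax: taxable = €6,200.00 − 4×€340.00 = €4,840.00
  €86.40 + 8.81% × (€4,840.00 − €1,800.00) = €86.40 + 8.81% × €3,040.00 = €354.22
Unemployment Insurance: cap €151,100.00 − YTD €151,050.00 = €50.00 subject; 4.1% × €50.00 = €2.05
Medical Insurance Levy: 5.9% × €6,200.00 = €365.80
Disability Insurance: 5% × €6,200.00 = €310.00
Total: €354.22 + €2.05 + €365.80 + €310.00 = €1,032.07

€1,032.07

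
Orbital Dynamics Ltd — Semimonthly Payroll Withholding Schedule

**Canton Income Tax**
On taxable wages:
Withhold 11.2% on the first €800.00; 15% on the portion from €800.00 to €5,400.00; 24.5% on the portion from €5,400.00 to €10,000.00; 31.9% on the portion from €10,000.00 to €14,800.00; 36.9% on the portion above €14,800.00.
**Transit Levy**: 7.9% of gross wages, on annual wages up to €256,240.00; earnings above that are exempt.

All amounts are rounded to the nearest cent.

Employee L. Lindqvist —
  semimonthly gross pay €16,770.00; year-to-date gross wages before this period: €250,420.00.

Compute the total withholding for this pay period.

Canton Income Tax: taxable = €16,770.00
  €3,437.80 + 36.9% × (€16,770.00 − €14,800.00) = €3,437.80 + 36.9% × €1,970.00 = €4,164.73
Transit Levy: cap €256,240.00 − YTD €250,420.00 = €5,820.00 subject; 7.9% × €5,820.00 = €459.78
Total: €4,164.73 + €459.78 = €4,624.51

€4,624.51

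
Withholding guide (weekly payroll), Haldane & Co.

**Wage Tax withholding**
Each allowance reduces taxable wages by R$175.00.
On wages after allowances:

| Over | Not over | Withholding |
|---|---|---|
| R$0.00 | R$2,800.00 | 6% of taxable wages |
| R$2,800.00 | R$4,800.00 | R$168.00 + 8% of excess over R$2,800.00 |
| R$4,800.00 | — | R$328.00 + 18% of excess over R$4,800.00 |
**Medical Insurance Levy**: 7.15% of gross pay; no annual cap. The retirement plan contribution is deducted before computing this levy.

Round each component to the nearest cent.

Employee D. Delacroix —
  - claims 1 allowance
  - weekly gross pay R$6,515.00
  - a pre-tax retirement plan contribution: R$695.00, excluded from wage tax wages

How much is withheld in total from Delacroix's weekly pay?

R$896.23

Wage Tax: taxable = R$6,515.00 − R$695.00 − 1×R$175.00 = R$5,645.00
  R$328.00 + 18% × (R$5,645.00 − R$4,800.00) = R$328.00 + 18% × R$845.00 = R$480.10
Medical Insurance Levy: 7.15% × R$5,820.00 = R$416.13
Total: R$480.10 + R$416.13 = R$896.23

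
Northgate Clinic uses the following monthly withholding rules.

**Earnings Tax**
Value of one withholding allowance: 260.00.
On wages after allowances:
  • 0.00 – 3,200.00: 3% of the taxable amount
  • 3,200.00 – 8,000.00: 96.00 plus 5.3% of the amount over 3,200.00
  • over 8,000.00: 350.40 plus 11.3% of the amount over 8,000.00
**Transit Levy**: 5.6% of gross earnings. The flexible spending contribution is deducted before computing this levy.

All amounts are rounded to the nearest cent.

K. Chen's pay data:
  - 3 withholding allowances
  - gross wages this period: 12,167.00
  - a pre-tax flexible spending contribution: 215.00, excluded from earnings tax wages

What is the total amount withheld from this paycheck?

Earnings Tax: taxable = 12,167.00 − 215.00 − 3×260.00 = 11,172.00
  350.40 + 11.3% × (11,172.00 − 8,000.00) = 350.40 + 11.3% × 3,172.00 = 708.84
Transit Levy: 5.6% × 11,952.00 = 669.31
Total: 708.84 + 669.31 = 1,378.15

1,378.15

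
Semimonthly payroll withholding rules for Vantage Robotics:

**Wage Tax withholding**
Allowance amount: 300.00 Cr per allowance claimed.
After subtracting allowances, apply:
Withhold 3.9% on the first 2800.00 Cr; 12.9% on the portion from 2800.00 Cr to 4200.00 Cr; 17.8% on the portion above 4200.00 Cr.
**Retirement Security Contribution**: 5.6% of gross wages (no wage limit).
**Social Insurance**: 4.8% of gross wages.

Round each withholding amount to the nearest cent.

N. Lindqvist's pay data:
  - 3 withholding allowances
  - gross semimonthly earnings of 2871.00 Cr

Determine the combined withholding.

375.46 Cr

Wage Tax: taxable = 2871.00 Cr − 3×300.00 Cr = 1971.00 Cr
  3.9% × 1971.00 Cr = 76.87 Cr
Retirement Security Contribution: 5.6% × 2871.00 Cr = 160.78 Cr
Social Insurance: 4.8% × 2871.00 Cr = 137.81 Cr
Total: 76.87 Cr + 160.78 Cr + 137.81 Cr = 375.46 Cr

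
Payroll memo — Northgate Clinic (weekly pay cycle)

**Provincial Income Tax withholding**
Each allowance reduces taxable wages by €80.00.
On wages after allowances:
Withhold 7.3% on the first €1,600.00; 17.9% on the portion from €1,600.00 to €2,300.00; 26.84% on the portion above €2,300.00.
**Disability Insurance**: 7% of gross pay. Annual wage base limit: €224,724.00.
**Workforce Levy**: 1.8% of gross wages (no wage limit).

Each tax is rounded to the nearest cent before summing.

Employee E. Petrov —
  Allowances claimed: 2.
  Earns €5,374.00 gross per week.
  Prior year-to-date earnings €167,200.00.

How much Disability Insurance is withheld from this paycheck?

Disability Insurance: 7% × €5,374.00 = €376.18

€376.18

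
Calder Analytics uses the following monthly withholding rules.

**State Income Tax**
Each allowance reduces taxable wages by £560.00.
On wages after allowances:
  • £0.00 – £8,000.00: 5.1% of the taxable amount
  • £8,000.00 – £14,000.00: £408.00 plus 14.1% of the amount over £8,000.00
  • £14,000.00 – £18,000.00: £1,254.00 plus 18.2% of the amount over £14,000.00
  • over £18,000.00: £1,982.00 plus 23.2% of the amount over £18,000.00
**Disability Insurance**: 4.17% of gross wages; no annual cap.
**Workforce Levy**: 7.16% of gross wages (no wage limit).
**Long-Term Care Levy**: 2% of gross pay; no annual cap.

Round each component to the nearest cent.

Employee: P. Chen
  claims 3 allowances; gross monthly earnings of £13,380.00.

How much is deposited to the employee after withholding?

£10,666.74

State Income Tax: taxable = £13,380.00 − 3×£560.00 = £11,700.00
  £408.00 + 14.1% × (£11,700.00 − £8,000.00) = £408.00 + 14.1% × £3,700.00 = £929.70
Disability Insurance: 4.17% × £13,380.00 = £557.95
Workforce Levy: 7.16% × £13,380.00 = £958.01
Long-Term Care Levy: 2% × £13,380.00 = £267.60
Total withheld: £929.70 + £557.95 + £958.01 + £267.60 = £2,713.26
Net pay: £13,380.00 − £2,713.26 = £10,666.74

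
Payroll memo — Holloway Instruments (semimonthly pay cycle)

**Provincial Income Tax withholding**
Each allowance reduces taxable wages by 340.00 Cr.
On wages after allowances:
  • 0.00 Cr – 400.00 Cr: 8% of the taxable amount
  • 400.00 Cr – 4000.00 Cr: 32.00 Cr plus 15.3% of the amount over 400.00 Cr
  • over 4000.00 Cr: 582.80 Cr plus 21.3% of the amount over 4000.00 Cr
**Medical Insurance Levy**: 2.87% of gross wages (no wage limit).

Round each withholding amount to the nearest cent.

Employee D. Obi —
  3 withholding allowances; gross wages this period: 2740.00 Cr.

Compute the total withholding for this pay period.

312.60 Cr

Provincial Income Tax: taxable = 2740.00 Cr − 3×340.00 Cr = 1720.00 Cr
  32.00 Cr + 15.3% × (1720.00 Cr − 400.00 Cr) = 32.00 Cr + 15.3% × 1320.00 Cr = 233.96 Cr
Medical Insurance Levy: 2.87% × 2740.00 Cr = 78.64 Cr
Total: 233.96 Cr + 78.64 Cr = 312.60 Cr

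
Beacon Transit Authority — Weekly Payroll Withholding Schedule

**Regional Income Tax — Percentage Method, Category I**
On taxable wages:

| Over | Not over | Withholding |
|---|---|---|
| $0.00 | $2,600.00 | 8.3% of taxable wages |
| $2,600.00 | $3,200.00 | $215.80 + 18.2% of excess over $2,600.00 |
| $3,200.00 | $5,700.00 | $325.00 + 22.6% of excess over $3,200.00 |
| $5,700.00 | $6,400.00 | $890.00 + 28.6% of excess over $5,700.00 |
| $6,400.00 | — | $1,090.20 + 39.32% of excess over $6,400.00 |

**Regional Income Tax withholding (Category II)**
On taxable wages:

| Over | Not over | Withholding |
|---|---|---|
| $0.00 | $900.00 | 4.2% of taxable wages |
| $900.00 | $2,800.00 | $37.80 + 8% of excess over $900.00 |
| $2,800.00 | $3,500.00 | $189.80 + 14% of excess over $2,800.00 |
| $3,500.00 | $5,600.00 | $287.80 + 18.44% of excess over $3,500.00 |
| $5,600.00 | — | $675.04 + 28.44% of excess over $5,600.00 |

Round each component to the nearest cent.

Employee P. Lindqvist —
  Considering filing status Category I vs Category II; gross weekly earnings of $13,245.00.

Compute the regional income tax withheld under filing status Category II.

$2,849.28

Regional Income Tax (Category II): taxable = $13,245.00
  $675.04 + 28.44% × ($13,245.00 − $5,600.00) = $675.04 + 28.44% × $7,645.00 = $2,849.28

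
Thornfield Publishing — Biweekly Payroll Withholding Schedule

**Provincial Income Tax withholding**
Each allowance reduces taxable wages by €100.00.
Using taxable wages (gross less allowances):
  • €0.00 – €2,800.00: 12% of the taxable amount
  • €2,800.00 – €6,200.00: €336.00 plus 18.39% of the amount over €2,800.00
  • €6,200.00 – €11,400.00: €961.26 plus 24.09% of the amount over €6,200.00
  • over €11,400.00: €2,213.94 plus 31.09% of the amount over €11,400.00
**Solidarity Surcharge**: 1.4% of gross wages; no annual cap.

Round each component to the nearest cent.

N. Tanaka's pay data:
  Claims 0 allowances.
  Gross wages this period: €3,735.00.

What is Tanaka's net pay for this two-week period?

Provincial Income Tax: taxable = €3,735.00
  €336.00 + 18.39% × (€3,735.00 − €2,800.00) = €336.00 + 18.39% × €935.00 = €507.95
Solidarity Surcharge: 1.4% × €3,735.00 = €52.29
Total withheld: €507.95 + €52.29 = €560.24
Net pay: €3,735.00 − €560.24 = €3,174.76

€3,174.76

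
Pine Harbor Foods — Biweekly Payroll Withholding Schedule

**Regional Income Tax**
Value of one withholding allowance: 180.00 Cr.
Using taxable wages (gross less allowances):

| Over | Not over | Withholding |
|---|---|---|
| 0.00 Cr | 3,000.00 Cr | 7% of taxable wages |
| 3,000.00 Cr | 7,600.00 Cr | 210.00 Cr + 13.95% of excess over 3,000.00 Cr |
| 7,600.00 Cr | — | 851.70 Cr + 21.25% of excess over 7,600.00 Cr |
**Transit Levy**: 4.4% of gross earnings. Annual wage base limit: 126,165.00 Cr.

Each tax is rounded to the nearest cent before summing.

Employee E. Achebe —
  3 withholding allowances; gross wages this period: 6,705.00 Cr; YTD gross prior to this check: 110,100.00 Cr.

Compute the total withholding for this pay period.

946.54 Cr

Regional Income Tax: taxable = 6,705.00 Cr − 3×180.00 Cr = 6,165.00 Cr
  210.00 Cr + 13.95% × (6,165.00 Cr − 3,000.00 Cr) = 210.00 Cr + 13.95% × 3,165.00 Cr = 651.52 Cr
Transit Levy: 4.4% × 6,705.00 Cr = 295.02 Cr
Total: 651.52 Cr + 295.02 Cr = 946.54 Cr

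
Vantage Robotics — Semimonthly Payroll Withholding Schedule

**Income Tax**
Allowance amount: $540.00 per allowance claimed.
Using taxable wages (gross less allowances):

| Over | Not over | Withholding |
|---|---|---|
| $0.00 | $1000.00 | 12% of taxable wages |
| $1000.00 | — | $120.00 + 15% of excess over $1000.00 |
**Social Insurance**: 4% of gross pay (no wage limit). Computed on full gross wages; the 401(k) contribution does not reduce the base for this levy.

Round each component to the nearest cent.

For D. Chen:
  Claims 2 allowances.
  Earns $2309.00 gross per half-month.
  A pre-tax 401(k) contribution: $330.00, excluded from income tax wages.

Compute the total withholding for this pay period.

$200.24

Income Tax: taxable = $2309.00 − $330.00 − 2×$540.00 = $899.00
  12% × $899.00 = $107.88
Social Insurance: 4% × $2309.00 = $92.36
Total: $107.88 + $92.36 = $200.24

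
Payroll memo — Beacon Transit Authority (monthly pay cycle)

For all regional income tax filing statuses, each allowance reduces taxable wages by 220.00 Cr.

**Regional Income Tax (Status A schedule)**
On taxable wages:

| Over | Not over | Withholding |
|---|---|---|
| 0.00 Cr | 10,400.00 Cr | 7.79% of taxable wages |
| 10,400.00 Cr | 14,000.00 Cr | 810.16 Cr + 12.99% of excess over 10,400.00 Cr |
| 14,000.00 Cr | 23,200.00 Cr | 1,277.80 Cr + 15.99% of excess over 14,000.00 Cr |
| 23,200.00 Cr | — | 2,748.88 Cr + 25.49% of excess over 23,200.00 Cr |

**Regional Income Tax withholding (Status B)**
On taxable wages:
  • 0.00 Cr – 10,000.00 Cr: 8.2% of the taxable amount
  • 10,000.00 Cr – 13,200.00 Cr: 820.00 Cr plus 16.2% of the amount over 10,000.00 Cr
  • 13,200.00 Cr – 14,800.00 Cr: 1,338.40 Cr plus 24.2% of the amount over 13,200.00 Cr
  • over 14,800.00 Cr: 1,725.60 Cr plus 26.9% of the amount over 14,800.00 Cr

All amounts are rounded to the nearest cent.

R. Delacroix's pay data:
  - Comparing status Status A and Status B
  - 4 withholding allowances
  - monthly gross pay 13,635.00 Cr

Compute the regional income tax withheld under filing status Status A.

1,116.07 Cr

Regional Income Tax (Status A): taxable = 13,635.00 Cr − 4×220.00 Cr = 12,755.00 Cr
  810.16 Cr + 12.99% × (12,755.00 Cr − 10,400.00 Cr) = 810.16 Cr + 12.99% × 2,355.00 Cr = 1,116.07 Cr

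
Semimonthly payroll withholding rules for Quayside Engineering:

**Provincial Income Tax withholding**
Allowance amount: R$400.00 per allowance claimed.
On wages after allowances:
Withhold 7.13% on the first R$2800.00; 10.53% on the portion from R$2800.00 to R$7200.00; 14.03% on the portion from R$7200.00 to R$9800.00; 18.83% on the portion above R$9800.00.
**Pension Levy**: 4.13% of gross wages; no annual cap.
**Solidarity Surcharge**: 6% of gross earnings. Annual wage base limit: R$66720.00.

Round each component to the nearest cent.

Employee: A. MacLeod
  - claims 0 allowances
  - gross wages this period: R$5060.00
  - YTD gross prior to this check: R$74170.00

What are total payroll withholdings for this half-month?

Provincial Income Tax: taxable = R$5060.00
  R$199.64 + 10.53% × (R$5060.00 − R$2800.00) = R$199.64 + 10.53% × R$2260.00 = R$437.62
Pension Levy: 4.13% × R$5060.00 = R$208.98
Solidarity Surcharge: YTD R$74170.00 ≥ cap R$66720.00 → R$0.00
Total: R$437.62 + R$208.98 + R$0.00 = R$646.60

R$646.60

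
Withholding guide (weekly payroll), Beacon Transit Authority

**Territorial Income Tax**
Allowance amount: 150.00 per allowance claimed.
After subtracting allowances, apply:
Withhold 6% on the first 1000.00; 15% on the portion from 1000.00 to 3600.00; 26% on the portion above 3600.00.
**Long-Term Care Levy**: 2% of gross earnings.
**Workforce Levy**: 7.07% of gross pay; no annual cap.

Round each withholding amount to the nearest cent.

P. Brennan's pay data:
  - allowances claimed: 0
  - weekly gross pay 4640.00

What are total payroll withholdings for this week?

Territorial Income Tax: taxable = 4640.00
  450.00 + 26% × (4640.00 − 3600.00) = 450.00 + 26% × 1040.00 = 720.40
Long-Term Care Levy: 2% × 4640.00 = 92.80
Workforce Levy: 7.07% × 4640.00 = 328.05
Total: 720.40 + 92.80 + 328.05 = 1141.25

1141.25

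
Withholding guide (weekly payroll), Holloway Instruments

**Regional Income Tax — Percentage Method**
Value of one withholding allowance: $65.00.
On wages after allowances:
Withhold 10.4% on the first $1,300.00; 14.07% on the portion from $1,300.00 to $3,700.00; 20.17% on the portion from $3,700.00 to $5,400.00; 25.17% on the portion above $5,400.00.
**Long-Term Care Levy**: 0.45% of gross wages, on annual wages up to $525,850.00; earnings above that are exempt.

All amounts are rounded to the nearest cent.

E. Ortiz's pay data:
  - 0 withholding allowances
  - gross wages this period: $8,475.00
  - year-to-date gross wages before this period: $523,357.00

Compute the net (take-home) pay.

$6,874.03

Regional Income Tax: taxable = $8,475.00
  $815.77 + 25.17% × ($8,475.00 − $5,400.00) = $815.77 + 25.17% × $3,075.00 = $1,589.75
Long-Term Care Levy: cap $525,850.00 − YTD $523,357.00 = $2,493.00 subject; 0.45% × $2,493.00 = $11.22
Total withheld: $1,589.75 + $11.22 = $1,600.97
Net pay: $8,475.00 − $1,600.97 = $6,874.03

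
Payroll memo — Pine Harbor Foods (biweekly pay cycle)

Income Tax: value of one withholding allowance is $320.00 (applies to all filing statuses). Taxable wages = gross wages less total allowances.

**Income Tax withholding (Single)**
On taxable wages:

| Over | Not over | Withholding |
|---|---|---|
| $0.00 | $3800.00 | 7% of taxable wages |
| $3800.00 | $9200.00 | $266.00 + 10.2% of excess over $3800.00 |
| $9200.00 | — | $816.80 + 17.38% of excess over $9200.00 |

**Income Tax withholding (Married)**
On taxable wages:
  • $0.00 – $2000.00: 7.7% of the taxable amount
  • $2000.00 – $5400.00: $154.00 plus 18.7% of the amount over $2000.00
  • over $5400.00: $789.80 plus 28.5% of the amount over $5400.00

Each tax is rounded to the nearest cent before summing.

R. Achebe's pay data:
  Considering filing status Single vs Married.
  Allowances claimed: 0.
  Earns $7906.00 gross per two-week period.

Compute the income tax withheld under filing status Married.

$1504.01

Income Tax (Married): taxable = $7906.00
  $789.80 + 28.5% × ($7906.00 − $5400.00) = $789.80 + 28.5% × $2506.00 = $1504.01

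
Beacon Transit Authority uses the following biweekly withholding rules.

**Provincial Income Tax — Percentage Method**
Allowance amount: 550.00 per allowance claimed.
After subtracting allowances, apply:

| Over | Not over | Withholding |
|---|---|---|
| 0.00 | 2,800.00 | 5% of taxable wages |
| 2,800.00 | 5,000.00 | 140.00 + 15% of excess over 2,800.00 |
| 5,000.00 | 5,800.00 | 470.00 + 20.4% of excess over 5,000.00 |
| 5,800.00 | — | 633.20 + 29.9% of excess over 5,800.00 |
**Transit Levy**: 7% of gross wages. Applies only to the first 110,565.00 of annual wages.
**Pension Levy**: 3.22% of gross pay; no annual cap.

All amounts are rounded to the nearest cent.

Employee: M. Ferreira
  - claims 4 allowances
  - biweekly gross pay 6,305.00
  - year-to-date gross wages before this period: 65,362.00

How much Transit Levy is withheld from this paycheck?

441.35

Transit Levy: 7% × 6,305.00 = 441.35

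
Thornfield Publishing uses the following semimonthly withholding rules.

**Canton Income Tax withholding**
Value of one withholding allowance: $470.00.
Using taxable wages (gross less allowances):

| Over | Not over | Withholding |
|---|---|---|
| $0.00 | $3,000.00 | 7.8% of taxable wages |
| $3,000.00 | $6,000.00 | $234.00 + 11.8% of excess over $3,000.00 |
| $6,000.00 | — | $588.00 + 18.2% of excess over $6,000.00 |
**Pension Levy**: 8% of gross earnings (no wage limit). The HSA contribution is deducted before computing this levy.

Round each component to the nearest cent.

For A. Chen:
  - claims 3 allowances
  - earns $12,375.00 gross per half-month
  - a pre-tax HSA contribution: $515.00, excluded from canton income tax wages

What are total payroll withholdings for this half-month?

Canton Income Tax: taxable = $12,375.00 − $515.00 − 3×$470.00 = $10,450.00
  $588.00 + 18.2% × ($10,450.00 − $6,000.00) = $588.00 + 18.2% × $4,450.00 = $1,397.90
Pension Levy: 8% × $11,860.00 = $948.80
Total: $1,397.90 + $948.80 = $2,346.70

$2,346.70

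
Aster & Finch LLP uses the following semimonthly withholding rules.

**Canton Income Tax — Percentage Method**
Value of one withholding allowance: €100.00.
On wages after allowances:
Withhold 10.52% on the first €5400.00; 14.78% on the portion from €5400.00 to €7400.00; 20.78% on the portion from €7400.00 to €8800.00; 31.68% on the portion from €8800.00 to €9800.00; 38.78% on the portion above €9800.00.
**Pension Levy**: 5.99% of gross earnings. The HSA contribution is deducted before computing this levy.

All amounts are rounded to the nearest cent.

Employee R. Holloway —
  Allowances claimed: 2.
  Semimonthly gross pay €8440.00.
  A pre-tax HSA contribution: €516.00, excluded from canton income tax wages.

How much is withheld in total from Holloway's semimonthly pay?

Canton Income Tax: taxable = €8440.00 − €516.00 − 2×€100.00 = €7724.00
  €863.68 + 20.78% × (€7724.00 − €7400.00) = €863.68 + 20.78% × €324.00 = €931.01
Pension Levy: 5.99% × €7924.00 = €474.65
Total: €931.01 + €474.65 = €1405.66

€1405.66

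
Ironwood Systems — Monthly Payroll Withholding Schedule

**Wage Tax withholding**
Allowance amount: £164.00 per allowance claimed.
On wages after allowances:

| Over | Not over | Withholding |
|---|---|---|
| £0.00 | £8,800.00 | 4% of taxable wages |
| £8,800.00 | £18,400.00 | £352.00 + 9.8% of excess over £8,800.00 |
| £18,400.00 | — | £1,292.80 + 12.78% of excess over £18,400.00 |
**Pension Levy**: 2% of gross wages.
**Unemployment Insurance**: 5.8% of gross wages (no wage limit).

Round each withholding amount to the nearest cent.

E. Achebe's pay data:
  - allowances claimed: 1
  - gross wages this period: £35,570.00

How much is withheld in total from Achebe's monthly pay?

Wage Tax: taxable = £35,570.00 − 1×£164.00 = £35,406.00
  £1,292.80 + 12.78% × (£35,406.00 − £18,400.00) = £1,292.80 + 12.78% × £17,006.00 = £3,466.17
Pension Levy: 2% × £35,570.00 = £711.40
Unemployment Insurance: 5.8% × £35,570.00 = £2,063.06
Total: £3,466.17 + £711.40 + £2,063.06 = £6,240.63

£6,240.63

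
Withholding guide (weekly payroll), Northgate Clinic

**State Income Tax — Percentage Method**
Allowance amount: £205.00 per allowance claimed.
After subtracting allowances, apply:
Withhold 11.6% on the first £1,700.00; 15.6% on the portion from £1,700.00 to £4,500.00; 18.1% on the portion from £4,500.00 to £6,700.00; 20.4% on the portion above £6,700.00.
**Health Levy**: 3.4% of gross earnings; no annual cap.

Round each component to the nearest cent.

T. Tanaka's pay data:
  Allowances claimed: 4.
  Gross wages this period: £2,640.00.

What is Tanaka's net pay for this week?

£2,334.32

State Income Tax: taxable = £2,640.00 − 4×£205.00 = £1,820.00
  £197.20 + 15.6% × (£1,820.00 − £1,700.00) = £197.20 + 15.6% × £120.00 = £215.92
Health Levy: 3.4% × £2,640.00 = £89.76
Total withheld: £215.92 + £89.76 = £305.68
Net pay: £2,640.00 − £305.68 = £2,334.32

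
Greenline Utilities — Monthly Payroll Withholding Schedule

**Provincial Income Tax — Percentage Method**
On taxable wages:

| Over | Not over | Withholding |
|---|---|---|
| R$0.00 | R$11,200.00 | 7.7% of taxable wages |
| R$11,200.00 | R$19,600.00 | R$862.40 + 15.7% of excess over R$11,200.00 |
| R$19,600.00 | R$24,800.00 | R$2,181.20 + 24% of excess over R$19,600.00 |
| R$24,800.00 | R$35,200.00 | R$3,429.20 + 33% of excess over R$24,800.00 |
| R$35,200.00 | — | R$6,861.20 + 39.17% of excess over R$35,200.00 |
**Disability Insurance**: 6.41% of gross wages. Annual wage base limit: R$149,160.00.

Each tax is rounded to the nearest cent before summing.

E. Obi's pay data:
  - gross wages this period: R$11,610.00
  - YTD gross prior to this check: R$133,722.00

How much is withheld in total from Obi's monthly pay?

Provincial Income Tax: taxable = R$11,610.00
  R$862.40 + 15.7% × (R$11,610.00 − R$11,200.00) = R$862.40 + 15.7% × R$410.00 = R$926.77
Disability Insurance: 6.41% × R$11,610.00 = R$744.20
Total: R$926.77 + R$744.20 = R$1,670.97

R$1,670.97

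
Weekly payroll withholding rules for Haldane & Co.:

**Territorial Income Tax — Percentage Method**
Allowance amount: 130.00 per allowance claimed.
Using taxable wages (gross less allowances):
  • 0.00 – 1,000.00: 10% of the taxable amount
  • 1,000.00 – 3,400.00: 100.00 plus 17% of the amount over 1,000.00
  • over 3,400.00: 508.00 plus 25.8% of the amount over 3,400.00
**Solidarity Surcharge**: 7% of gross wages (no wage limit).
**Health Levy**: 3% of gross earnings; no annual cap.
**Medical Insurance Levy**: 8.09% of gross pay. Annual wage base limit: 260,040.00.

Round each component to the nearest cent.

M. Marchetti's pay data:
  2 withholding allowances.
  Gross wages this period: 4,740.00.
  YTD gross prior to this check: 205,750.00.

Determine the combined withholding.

Territorial Income Tax: taxable = 4,740.00 − 2×130.00 = 4,480.00
  508.00 + 25.8% × (4,480.00 − 3,400.00) = 508.00 + 25.8% × 1,080.00 = 786.64
Solidarity Surcharge: 7% × 4,740.00 = 331.80
Health Levy: 3% × 4,740.00 = 142.20
Medical Insurance Levy: 8.09% × 4,740.00 = 383.47
Total: 786.64 + 331.80 + 142.20 + 383.47 = 1,644.11

1,644.11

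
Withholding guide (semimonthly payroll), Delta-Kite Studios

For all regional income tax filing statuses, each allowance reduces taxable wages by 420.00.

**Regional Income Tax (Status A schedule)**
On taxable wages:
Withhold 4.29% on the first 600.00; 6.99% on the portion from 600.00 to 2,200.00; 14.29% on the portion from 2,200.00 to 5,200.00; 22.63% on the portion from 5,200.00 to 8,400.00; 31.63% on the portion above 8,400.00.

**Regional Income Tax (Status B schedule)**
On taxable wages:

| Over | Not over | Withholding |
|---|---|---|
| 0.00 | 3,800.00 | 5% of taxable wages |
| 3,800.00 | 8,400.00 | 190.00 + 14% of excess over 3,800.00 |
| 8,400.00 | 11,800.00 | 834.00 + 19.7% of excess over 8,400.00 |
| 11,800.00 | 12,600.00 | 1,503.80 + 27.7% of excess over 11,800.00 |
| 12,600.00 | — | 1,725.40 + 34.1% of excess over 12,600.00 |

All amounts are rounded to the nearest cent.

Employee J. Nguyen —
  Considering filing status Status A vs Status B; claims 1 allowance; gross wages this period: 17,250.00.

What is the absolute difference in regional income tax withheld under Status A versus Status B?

Regional Income Tax (Status A): taxable = 17,250.00 − 1×420.00 = 16,830.00
  1,290.44 + 31.63% × (16,830.00 − 8,400.00) = 1,290.44 + 31.63% × 8,430.00 = 3,956.85
Regional Income Tax (Status B): taxable = 17,250.00 − 1×420.00 = 16,830.00
  1,725.40 + 34.1% × (16,830.00 − 12,600.00) = 1,725.40 + 34.1% × 4,230.00 = 3,167.83
Difference: |3,956.85 − 3,167.83| = 789.02 (higher under Status A)

789.02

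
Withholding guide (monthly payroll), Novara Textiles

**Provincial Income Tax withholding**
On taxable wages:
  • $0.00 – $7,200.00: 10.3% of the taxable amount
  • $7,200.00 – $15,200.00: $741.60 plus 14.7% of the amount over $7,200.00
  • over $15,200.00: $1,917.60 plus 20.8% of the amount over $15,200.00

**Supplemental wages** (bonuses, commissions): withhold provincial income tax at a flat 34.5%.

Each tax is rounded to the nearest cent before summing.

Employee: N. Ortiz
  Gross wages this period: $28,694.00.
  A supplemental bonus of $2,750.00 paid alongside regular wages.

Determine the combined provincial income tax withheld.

Provincial Income Tax: taxable = $28,694.00
  $1,917.60 + 20.8% × ($28,694.00 − $15,200.00) = $1,917.60 + 20.8% × $13,494.00 = $4,724.35
Supplemental (34.5% flat on bonus): 34.5% × $2,750.00 = $948.75
Total provincial income tax: $4,724.35 + $948.75 = $5,673.10

$5,673.10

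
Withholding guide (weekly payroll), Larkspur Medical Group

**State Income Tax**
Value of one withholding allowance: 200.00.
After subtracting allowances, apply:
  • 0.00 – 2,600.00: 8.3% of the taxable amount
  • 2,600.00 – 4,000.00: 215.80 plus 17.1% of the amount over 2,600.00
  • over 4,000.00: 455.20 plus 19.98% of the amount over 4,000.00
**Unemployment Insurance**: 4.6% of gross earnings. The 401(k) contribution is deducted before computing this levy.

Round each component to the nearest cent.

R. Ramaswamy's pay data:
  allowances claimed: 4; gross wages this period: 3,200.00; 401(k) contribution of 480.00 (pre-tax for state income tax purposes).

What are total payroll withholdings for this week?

284.48

State Income Tax: taxable = 3,200.00 − 480.00 − 4×200.00 = 1,920.00
  8.3% × 1,920.00 = 159.36
Unemployment Insurance: 4.6% × 2,720.00 = 125.12
Total: 159.36 + 125.12 = 284.48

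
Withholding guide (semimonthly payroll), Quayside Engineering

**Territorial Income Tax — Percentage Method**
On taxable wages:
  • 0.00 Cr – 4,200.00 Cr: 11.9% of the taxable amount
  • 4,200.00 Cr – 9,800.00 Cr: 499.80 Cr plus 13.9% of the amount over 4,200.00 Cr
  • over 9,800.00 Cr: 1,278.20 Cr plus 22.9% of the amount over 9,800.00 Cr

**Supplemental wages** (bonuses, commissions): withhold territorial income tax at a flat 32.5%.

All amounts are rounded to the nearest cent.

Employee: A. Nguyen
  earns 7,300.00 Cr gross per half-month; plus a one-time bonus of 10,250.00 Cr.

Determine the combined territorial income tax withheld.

Territorial Income Tax: taxable = 7,300.00 Cr
  499.80 Cr + 13.9% × (7,300.00 Cr − 4,200.00 Cr) = 499.80 Cr + 13.9% × 3,100.00 Cr = 930.70 Cr
Supplemental (32.5% flat on bonus): 32.5% × 10,250.00 Cr = 3,331.25 Cr
Total territorial income tax: 930.70 Cr + 3,331.25 Cr = 4,261.95 Cr

4,261.95 Cr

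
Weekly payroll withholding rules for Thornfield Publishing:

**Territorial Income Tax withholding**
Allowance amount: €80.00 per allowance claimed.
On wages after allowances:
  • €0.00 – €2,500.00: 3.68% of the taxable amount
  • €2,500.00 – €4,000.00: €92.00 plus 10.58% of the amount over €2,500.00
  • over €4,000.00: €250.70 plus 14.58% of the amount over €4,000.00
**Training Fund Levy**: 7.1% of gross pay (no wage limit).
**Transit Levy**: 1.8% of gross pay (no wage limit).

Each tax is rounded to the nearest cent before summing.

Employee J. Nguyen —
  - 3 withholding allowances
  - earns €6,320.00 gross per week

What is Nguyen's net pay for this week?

Territorial Income Tax: taxable = €6,320.00 − 3×€80.00 = €6,080.00
  €250.70 + 14.58% × (€6,080.00 − €4,000.00) = €250.70 + 14.58% × €2,080.00 = €553.96
Training Fund Levy: 7.1% × €6,320.00 = €448.72
Transit Levy: 1.8% × €6,320.00 = €113.76
Total withheld: €553.96 + €448.72 + €113.76 = €1,116.44
Net pay: €6,320.00 − €1,116.44 = €5,203.56

€5,203.56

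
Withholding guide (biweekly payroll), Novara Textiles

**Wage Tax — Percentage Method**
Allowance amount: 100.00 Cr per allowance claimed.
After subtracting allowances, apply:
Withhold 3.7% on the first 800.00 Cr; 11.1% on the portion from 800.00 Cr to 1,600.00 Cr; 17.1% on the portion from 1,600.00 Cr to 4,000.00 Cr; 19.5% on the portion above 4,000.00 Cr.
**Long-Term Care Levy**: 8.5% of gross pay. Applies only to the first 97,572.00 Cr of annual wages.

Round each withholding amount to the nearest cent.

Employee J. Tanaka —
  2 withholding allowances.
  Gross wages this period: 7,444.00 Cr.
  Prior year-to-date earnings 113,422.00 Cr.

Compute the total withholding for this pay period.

1,161.38 Cr

Wage Tax: taxable = 7,444.00 Cr − 2×100.00 Cr = 7,244.00 Cr
  528.80 Cr + 19.5% × (7,244.00 Cr − 4,000.00 Cr) = 528.80 Cr + 19.5% × 3,244.00 Cr = 1,161.38 Cr
Long-Term Care Levy: YTD 113,422.00 Cr ≥ cap 97,572.00 Cr → 0.00 Cr
Total: 1,161.38 Cr + 0.00 Cr = 1,161.38 Cr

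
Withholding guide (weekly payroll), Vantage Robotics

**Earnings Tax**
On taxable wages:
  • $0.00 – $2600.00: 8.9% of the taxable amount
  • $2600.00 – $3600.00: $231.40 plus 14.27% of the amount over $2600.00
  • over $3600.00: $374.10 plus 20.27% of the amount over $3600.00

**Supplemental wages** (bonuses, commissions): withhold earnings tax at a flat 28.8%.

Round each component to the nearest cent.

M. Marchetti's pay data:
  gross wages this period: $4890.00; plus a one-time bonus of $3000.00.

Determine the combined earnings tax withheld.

Earnings Tax: taxable = $4890.00
  $374.10 + 20.27% × ($4890.00 − $3600.00) = $374.10 + 20.27% × $1290.00 = $635.58
Supplemental (28.8% flat on bonus): 28.8% × $3000.00 = $864.00
Total earnings tax: $635.58 + $864.00 = $1499.58

$1499.58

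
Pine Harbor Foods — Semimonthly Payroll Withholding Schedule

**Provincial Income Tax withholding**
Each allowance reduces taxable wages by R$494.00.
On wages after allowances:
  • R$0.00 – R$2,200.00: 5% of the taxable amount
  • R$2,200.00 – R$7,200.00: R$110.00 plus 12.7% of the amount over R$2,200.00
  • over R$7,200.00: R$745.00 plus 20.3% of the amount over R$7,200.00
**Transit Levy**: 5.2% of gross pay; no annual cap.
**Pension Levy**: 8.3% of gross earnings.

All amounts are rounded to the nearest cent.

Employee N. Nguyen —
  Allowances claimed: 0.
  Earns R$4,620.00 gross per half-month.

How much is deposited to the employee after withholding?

R$3,578.96

Provincial Income Tax: taxable = R$4,620.00
  R$110.00 + 12.7% × (R$4,620.00 − R$2,200.00) = R$110.00 + 12.7% × R$2,420.00 = R$417.34
Transit Levy: 5.2% × R$4,620.00 = R$240.24
Pension Levy: 8.3% × R$4,620.00 = R$383.46
Total withheld: R$417.34 + R$240.24 + R$383.46 = R$1,041.04
Net pay: R$4,620.00 − R$1,041.04 = R$3,578.96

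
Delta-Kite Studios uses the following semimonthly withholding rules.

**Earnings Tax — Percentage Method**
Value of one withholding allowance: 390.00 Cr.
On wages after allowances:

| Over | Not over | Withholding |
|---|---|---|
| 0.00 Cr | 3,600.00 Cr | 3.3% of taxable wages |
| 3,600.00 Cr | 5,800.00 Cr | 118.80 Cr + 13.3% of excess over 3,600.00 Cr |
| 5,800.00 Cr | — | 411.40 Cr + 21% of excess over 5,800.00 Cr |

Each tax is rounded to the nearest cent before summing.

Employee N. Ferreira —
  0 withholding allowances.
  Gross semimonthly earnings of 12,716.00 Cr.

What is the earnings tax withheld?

1,863.76 Cr

Earnings Tax: taxable = 12,716.00 Cr
  411.40 Cr + 21% × (12,716.00 Cr − 5,800.00 Cr) = 411.40 Cr + 21% × 6,916.00 Cr = 1,863.76 Cr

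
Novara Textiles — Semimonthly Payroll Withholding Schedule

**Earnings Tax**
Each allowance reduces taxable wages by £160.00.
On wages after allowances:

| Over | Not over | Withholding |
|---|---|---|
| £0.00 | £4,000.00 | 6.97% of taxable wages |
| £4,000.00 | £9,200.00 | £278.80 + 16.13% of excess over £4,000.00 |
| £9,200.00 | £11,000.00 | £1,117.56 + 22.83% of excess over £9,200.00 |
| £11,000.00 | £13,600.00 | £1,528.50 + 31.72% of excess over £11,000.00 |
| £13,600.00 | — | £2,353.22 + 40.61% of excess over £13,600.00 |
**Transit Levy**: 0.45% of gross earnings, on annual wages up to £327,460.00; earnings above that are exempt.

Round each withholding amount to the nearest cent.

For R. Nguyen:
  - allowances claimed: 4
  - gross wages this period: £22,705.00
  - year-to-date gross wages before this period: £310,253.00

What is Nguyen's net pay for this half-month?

£16,836.71

Earnings Tax: taxable = £22,705.00 − 4×£160.00 = £22,065.00
  £2,353.22 + 40.61% × (£22,065.00 − £13,600.00) = £2,353.22 + 40.61% × £8,465.00 = £5,790.86
Transit Levy: cap £327,460.00 − YTD £310,253.00 = £17,207.00 subject; 0.45% × £17,207.00 = £77.43
Total withheld: £5,790.86 + £77.43 = £5,868.29
Net pay: £22,705.00 − £5,868.29 = £16,836.71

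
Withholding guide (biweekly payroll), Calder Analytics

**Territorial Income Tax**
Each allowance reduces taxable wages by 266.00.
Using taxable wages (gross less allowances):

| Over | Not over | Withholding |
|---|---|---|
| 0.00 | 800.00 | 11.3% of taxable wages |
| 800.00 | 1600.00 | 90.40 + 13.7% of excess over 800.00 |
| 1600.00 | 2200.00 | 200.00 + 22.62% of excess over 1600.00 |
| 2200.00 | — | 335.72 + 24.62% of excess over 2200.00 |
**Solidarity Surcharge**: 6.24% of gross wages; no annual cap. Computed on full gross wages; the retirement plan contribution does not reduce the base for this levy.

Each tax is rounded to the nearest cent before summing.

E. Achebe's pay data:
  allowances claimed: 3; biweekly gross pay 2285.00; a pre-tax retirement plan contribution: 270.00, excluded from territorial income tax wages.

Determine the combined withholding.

290.11

Territorial Income Tax: taxable = 2285.00 − 270.00 − 3×266.00 = 1217.00
  90.40 + 13.7% × (1217.00 − 800.00) = 90.40 + 13.7% × 417.00 = 147.53
Solidarity Surcharge: 6.24% × 2285.00 = 142.58
Total: 147.53 + 142.58 = 290.11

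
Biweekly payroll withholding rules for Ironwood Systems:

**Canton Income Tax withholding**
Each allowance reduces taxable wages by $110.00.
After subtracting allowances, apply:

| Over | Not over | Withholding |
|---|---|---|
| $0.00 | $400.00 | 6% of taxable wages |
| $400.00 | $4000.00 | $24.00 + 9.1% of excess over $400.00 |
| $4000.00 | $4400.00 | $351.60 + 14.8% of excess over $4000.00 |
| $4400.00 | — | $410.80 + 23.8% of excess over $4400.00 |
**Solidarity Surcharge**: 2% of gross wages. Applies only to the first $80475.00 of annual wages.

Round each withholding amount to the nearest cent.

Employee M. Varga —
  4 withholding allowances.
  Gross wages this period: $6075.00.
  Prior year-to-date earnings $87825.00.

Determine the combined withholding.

$704.73

Canton Income Tax: taxable = $6075.00 − 4×$110.00 = $5635.00
  $410.80 + 23.8% × ($5635.00 − $4400.00) = $410.80 + 23.8% × $1235.00 = $704.73
Solidarity Surcharge: YTD $87825.00 ≥ cap $80475.00 → $0.00
Total: $704.73 + $0.00 = $704.73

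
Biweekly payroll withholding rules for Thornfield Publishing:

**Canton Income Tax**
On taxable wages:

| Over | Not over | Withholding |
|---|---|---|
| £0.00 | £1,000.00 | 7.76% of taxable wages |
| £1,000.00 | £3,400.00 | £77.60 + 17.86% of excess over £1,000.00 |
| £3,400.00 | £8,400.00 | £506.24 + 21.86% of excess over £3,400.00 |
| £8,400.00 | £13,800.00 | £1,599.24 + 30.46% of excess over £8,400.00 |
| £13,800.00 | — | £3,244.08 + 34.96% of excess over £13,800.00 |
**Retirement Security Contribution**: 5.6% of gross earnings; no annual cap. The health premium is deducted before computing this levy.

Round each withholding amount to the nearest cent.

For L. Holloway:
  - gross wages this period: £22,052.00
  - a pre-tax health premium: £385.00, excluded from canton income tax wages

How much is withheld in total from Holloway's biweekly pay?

£7,207.73

Canton Income Tax: taxable = £22,052.00 − £385.00 = £21,667.00
  £3,244.08 + 34.96% × (£21,667.00 − £13,800.00) = £3,244.08 + 34.96% × £7,867.00 = £5,994.38
Retirement Security Contribution: 5.6% × £21,667.00 = £1,213.35
Total: £5,994.38 + £1,213.35 = £7,207.73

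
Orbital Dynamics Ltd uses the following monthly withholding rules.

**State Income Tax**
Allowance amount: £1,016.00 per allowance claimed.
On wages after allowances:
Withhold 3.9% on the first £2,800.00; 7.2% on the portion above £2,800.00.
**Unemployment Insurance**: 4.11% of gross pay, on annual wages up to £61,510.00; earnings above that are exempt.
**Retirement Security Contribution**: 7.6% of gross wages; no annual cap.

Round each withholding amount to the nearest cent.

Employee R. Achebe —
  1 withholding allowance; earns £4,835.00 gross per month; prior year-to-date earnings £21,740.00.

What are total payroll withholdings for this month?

State Income Tax: taxable = £4,835.00 − 1×£1,016.00 = £3,819.00
  £109.20 + 7.2% × (£3,819.00 − £2,800.00) = £109.20 + 7.2% × £1,019.00 = £182.57
Unemployment Insurance: 4.11% × £4,835.00 = £198.72
Retirement Security Contribution: 7.6% × £4,835.00 = £367.46
Total: £182.57 + £198.72 + £367.46 = £748.75

£748.75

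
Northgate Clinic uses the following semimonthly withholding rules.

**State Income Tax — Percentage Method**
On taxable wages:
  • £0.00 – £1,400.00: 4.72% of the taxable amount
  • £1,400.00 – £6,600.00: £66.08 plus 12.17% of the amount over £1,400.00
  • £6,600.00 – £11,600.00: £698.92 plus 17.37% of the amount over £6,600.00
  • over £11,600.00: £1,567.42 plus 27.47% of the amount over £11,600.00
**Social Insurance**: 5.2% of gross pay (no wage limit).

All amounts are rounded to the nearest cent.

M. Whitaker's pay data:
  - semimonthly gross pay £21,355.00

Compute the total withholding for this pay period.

State Income Tax: taxable = £21,355.00
  £1,567.42 + 27.47% × (£21,355.00 − £11,600.00) = £1,567.42 + 27.47% × £9,755.00 = £4,247.12
Social Insurance: 5.2% × £21,355.00 = £1,110.46
Total: £4,247.12 + £1,110.46 = £5,357.58

£5,357.58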